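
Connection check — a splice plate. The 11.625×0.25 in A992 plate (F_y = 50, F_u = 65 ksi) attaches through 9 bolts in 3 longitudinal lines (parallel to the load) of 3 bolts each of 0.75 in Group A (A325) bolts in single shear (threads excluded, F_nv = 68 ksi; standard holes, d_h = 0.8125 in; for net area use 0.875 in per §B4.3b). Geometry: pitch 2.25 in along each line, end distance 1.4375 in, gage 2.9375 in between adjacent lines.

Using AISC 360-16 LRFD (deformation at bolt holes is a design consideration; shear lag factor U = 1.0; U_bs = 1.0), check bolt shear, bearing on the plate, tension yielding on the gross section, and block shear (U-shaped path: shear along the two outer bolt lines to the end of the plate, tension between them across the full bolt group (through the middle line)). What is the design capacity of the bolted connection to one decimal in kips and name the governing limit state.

Bolt shear: A_b = π(0.75)²/4 = 0.44179 in². φR_n = 0.75 × 68 × 0.44179 × 9 × 1 = 202.8 kips.
Bearing (0.25 in plate, F_u = 65 ksi): end bolts L_c = 1.4375 − 0.8125/2 = 1.03125, R_n = min(1.2×1.03125×0.25×65, 2.4×0.75×0.25×65) = 20.109 kips/bolt; interior L_c = 2.25 − 0.8125 = 1.4375, R_n = 28.031 kips/bolt. φR_n = 0.75 × (3×20.109 + 6×28.031) = 171.4 kips.
Tension yield (gross): A_g = 11.625×0.25 = 2.9063 in². φR_n = 0.90 × 50 × 2.9063 = 130.8 kips.
Block shear: shear path 2×[1.4375+2×2.25] = 2×5.9375 in, A_gv = 2.9688, A_nv = 2×(5.9375 − 2.5×0.875)×0.25 = 1.875 in²; tension across gage: (5.875 − 2×0.875)×0.25 = 1.0313 in². R_n = min(0.6×65×1.875, 0.6×50×2.9688) + 1.0×65×1.0313 = min(73.125, 89.064) + 67.035 = 140.16 kips. φR_n = 0.75 × 140.16 = 105.1 kips.
Governing: min(202.8, 171.4, 130.8, 105.1) = 105.1 kips → block shear.

105.1 kips (block shear governs)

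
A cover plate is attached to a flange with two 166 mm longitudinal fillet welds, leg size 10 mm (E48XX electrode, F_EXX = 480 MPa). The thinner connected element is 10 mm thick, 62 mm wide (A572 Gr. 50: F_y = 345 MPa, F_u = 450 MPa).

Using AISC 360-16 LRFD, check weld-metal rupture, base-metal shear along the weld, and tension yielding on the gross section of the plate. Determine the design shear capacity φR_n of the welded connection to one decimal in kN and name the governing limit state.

192.5 kN (gross-section yield governs)

Weld metal: throat = 0.707×10 = 7.07 mm, L = 2×166 = 332 mm. φR_n = 0.75 × 0.6 × 480 × 7.07 × 332 = 507.0 kN.
Base metal shear (10 mm plate): yield φR_n = 1.0×0.6×345×10×332 = 687.2 kN; rupture φR_n = 0.75×0.6×450×10×332 = 672.3 kN; take 672.3 kN (rupture).
Tension yield (gross): A_g = 62×10 = 620 mm². φR_n = 0.90 × 345 × 620 = 192.5 kN.
Governing: min(507.0, 672.3, 192.5) = 192.5 kN → gross-section yield.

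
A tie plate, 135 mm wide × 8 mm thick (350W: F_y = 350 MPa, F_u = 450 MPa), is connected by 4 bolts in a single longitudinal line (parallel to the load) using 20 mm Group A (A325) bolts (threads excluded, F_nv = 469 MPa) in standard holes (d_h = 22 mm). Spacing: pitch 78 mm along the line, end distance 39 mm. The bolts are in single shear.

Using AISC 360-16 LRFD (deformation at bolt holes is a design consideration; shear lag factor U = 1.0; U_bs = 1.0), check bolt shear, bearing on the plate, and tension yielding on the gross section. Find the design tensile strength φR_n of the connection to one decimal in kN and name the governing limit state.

Bolt shear: A_b = π(20)²/4 = 314.16 mm². φR_n = 0.75 × 469 × 314.16 × 4 × 1 = 442.0 kN.
Bearing (8 mm plate, F_u = 450 MPa): end bolts L_c = 39 − 22/2 = 28, R_n = min(1.2×28×8×450, 2.4×20×8×450) = 120.96 kN/bolt; interior L_c = 78 − 22 = 56, R_n = 172.8 kN/bolt. φR_n = 0.75 × (1×120.96 + 3×172.8) = 479.5 kN.
Tension yield (gross): A_g = 135×8 = 1080 mm². φR_n = 0.90 × 350 × 1080 = 340.2 kN.
Governing: min(442.0, 479.5, 340.2) = 340.2 kN → gross-section yield.

340.2 kN (gross-section yield governs)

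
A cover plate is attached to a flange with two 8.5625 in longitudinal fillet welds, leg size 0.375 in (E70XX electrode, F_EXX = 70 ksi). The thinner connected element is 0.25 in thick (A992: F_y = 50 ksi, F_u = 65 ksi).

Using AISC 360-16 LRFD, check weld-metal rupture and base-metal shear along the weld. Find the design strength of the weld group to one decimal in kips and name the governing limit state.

Weld metal: throat = 0.707×0.375 = 0.26513 in, L = 2×8.5625 = 17.125 in. φR_n = 0.75 × 0.6 × 70 × 0.26513 × 17.125 = 143.0 kips.
Base metal shear (0.25 in plate): yield φR_n = 1.0×0.6×50×0.25×17.125 = 128.4 kips; rupture φR_n = 0.75×0.6×65×0.25×17.125 = 125.2 kips; take 125.2 kips (rupture).
Governing: min(143.0, 125.2) = 125.2 kips → base-metal shear.

125.2 kips (base-metal shear governs)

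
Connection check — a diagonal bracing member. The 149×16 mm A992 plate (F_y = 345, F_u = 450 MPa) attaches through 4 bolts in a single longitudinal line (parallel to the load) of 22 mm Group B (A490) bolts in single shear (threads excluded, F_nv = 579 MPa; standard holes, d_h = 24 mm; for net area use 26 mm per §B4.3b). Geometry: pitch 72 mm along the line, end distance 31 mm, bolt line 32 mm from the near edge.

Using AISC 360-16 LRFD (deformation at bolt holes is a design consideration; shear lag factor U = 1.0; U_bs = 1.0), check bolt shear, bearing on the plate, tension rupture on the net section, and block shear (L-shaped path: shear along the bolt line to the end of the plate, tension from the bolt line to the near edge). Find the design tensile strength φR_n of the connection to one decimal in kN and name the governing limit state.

608.0 kN (block shear governs)

Bolt shear: A_b = π(22)²/4 = 380.13 mm². φR_n = 0.75 × 579 × 380.13 × 4 × 1 = 660.3 kN.
Bearing (16 mm plate, F_u = 450 MPa): end bolts L_c = 31 − 24/2 = 19, R_n = min(1.2×19×16×450, 2.4×22×16×450) = 164.16 kN/bolt; interior L_c = 72 − 24 = 48, R_n = 380.16 kN/bolt. φR_n = 0.75 × (1×164.16 + 3×380.16) = 978.5 kN.
Tension rupture (net): A_n = (149 − 1×26)×16 = 1968 mm² (U = 1.0, A_e = A_n). φR_n = 0.75 × 450 × 1968 = 664.2 kN.
Block shear: shear path 1×[31+3×72] = 1×247 mm, A_gv = 3952, A_nv = 1×(247 − 3.5×26)×16 = 2496 mm²; tension to near edge: (32 − 0.5×26)×16 = 304 mm². R_n = min(0.6×450×2496, 0.6×345×3952) + 1.0×450×304 = min(673.92, 818.06) + 136.8 = 810.72 kN. φR_n = 0.75 × 810.72 = 608.0 kN.
Governing: min(660.3, 978.5, 664.2, 608.0) = 608.0 kN → block shear.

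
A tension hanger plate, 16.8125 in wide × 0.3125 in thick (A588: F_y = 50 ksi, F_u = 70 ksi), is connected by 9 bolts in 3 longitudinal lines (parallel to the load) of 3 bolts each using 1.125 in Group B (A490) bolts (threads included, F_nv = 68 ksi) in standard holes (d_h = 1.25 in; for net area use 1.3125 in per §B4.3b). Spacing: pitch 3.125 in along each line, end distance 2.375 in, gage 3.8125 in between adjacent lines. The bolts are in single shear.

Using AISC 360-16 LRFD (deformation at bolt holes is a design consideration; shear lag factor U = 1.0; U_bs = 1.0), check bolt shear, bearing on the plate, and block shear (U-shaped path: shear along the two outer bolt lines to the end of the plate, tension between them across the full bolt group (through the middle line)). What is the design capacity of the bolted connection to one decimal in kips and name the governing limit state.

187.2 kips (block shear governs)

Bolt shear: A_b = π(1.125)²/4 = 0.99402 in². φR_n = 0.75 × 68 × 0.99402 × 9 × 1 = 456.3 kips.
Bearing (0.3125 in plate, F_u = 70 ksi): end bolts L_c = 2.375 − 1.25/2 = 1.75, R_n = min(1.2×1.75×0.3125×70, 2.4×1.125×0.3125×70) = 45.938 kips/bolt; interior L_c = 3.125 − 1.25 = 1.875, R_n = 49.219 kips/bolt. φR_n = 0.75 × (3×45.938 + 6×49.219) = 324.8 kips.
Block shear: shear path 2×[2.375+2×3.125] = 2×8.625 in, A_gv = 5.3906, A_nv = 2×(8.625 − 2.5×1.3125)×0.3125 = 3.3398 in²; tension across gage: (7.625 − 2×1.3125)×0.3125 = 1.5625 in². R_n = min(0.6×70×3.3398, 0.6×50×5.3906) + 1.0×70×1.5625 = min(140.27, 161.72) + 109.38 = 249.65 kips. φR_n = 0.75 × 249.65 = 187.2 kips.
Governing: min(456.3, 324.8, 187.2) = 187.2 kips → block shear.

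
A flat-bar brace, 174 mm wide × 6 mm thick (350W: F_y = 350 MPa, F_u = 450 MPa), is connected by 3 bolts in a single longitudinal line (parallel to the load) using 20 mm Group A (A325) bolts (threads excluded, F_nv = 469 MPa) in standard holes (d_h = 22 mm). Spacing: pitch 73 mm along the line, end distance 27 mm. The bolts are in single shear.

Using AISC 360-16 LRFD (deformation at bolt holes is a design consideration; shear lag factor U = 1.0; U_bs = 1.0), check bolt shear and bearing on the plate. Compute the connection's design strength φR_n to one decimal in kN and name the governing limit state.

233.3 kN (bearing governs)

Bolt shear: A_b = π(20)²/4 = 314.16 mm². φR_n = 0.75 × 469 × 314.16 × 3 × 1 = 331.5 kN.
Bearing (6 mm plate, F_u = 450 MPa): end bolts L_c = 27 − 22/2 = 16, R_n = min(1.2×16×6×450, 2.4×20×6×450) = 51.84 kN/bolt; interior L_c = 73 − 22 = 51, R_n = 129.6 kN/bolt. φR_n = 0.75 × (1×51.84 + 2×129.6) = 233.3 kN.
Governing: min(331.5, 233.3) = 233.3 kN → bearing.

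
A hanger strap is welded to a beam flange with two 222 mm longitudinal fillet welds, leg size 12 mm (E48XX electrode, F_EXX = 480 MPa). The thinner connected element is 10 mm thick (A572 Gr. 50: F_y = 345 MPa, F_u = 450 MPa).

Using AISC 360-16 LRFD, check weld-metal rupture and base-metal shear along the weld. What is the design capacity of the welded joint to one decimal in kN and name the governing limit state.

813.6 kN (weld metal governs)

Weld metal: throat = 0.707×12 = 8.484 mm, L = 2×222 = 444 mm. φR_n = 0.75 × 0.6 × 480 × 8.484 × 444 = 813.6 kN.
Base metal shear (10 mm plate): yield φR_n = 1.0×0.6×345×10×444 = 919.1 kN; rupture φR_n = 0.75×0.6×450×10×444 = 899.1 kN; take 899.1 kN (rupture).
Governing: min(813.6, 899.1) = 813.6 kN → weld metal.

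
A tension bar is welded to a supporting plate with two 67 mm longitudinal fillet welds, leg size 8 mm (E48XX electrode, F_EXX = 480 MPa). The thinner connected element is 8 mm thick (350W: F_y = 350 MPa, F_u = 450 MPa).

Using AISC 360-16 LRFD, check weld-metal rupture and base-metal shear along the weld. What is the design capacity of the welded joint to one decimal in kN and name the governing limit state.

Weld metal: throat = 0.707×8 = 5.656 mm, L = 2×67 = 134 mm. φR_n = 0.75 × 0.6 × 480 × 5.656 × 134 = 163.7 kN.
Base metal shear (8 mm plate): yield φR_n = 1.0×0.6×350×8×134 = 225.1 kN; rupture φR_n = 0.75×0.6×450×8×134 = 217.1 kN; take 217.1 kN (rupture).
Governing: min(163.7, 217.1) = 163.7 kN → weld metal.

163.7 kN (weld metal governs)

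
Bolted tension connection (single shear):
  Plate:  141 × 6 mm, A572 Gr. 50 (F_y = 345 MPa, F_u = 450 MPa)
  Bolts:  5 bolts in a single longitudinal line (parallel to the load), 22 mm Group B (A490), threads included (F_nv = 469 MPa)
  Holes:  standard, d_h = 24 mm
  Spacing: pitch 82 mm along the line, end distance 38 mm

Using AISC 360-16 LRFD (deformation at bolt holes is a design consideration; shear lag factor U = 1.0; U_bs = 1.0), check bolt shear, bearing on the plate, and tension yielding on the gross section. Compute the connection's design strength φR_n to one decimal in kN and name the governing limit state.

262.7 kN (gross-section yield governs)

Bolt shear: A_b = π(22)²/4 = 380.13 mm². φR_n = 0.75 × 469 × 380.13 × 5 × 1 = 668.6 kN.
Bearing (6 mm plate, F_u = 450 MPa): end bolts L_c = 38 − 24/2 = 26, R_n = min(1.2×26×6×450, 2.4×22×6×450) = 84.24 kN/bolt; interior L_c = 82 − 24 = 58, R_n = 142.56 kN/bolt. φR_n = 0.75 × (1×84.24 + 4×142.56) = 490.9 kN.
Tension yield (gross): A_g = 141×6 = 846 mm². φR_n = 0.90 × 345 × 846 = 262.7 kN.
Governing: min(668.6, 490.9, 262.7) = 262.7 kN → gross-section yield.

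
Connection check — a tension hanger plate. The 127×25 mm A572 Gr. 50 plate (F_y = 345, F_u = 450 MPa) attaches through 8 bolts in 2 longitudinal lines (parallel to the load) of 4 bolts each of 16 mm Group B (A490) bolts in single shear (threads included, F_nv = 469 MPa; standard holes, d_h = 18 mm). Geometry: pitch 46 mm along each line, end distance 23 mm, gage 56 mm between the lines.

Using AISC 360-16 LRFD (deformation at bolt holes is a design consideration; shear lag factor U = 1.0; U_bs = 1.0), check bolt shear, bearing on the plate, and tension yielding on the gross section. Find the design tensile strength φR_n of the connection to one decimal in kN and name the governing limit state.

Bolt shear: A_b = π(16)²/4 = 201.06 mm². φR_n = 0.75 × 469 × 201.06 × 8 × 1 = 565.8 kN.
Bearing (25 mm plate, F_u = 450 MPa): end bolts L_c = 23 − 18/2 = 14, R_n = min(1.2×14×25×450, 2.4×16×25×450) = 189 kN/bolt; interior L_c = 46 − 18 = 28, R_n = 378 kN/bolt. φR_n = 0.75 × (2×189 + 6×378) = 1984.5 kN.
Tension yield (gross): A_g = 127×25 = 3175 mm². φR_n = 0.90 × 345 × 3175 = 985.8 kN.
Governing: min(565.8, 1984.5, 985.8) = 565.8 kN → bolt shear.

565.8 kN (bolt shear governs)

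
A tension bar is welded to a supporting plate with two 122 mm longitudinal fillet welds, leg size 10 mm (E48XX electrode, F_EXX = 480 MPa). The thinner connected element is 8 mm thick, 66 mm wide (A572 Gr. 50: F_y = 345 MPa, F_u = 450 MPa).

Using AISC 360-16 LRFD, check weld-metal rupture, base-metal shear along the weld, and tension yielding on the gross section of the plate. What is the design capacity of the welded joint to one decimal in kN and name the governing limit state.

Weld metal: throat = 0.707×10 = 7.07 mm, L = 2×122 = 244 mm. φR_n = 0.75 × 0.6 × 480 × 7.07 × 244 = 372.6 kN.
Base metal shear (8 mm plate): yield φR_n = 1.0×0.6×345×8×244 = 404.1 kN; rupture φR_n = 0.75×0.6×450×8×244 = 395.3 kN; take 395.3 kN (rupture).
Tension yield (gross): A_g = 66×8 = 528 mm². φR_n = 0.90 × 345 × 528 = 163.9 kN.
Governing: min(372.6, 395.3, 163.9) = 163.9 kN → gross-section yield.

163.9 kN (gross-section yield governs)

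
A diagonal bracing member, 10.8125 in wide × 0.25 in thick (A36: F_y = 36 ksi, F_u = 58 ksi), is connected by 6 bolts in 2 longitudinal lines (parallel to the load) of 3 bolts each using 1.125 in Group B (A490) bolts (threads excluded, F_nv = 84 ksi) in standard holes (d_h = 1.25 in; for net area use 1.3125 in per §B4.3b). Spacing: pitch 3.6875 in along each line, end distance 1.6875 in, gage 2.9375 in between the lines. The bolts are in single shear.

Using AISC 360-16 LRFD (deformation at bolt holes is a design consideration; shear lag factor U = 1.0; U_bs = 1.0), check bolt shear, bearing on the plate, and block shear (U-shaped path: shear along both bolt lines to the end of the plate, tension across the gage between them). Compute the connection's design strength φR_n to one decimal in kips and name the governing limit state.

91.1 kips (block shear governs)

Bolt shear: A_b = π(1.125)²/4 = 0.99402 in². φR_n = 0.75 × 84 × 0.99402 × 6 × 1 = 375.7 kips.
Bearing (0.25 in plate, F_u = 58 ksi): end bolts L_c = 1.6875 − 1.25/2 = 1.0625, R_n = min(1.2×1.0625×0.25×58, 2.4×1.125×0.25×58) = 18.488 kips/bolt; interior L_c = 3.6875 − 1.25 = 2.4375, R_n = 39.15 kips/bolt. φR_n = 0.75 × (2×18.488 + 4×39.15) = 145.2 kips.
Block shear: shear path 2×[1.6875+2×3.6875] = 2×9.0625 in, A_gv = 4.5313, A_nv = 2×(9.0625 − 2.5×1.3125)×0.25 = 2.8906 in²; tension across gage: (2.9375 − 1×1.3125)×0.25 = 0.40625 in². R_n = min(0.6×58×2.8906, 0.6×36×4.5313) + 1.0×58×0.40625 = min(100.59, 97.876) + 23.563 = 121.44 kips. φR_n = 0.75 × 121.44 = 91.1 kips.
Governing: min(375.7, 145.2, 91.1) = 91.1 kips → block shear.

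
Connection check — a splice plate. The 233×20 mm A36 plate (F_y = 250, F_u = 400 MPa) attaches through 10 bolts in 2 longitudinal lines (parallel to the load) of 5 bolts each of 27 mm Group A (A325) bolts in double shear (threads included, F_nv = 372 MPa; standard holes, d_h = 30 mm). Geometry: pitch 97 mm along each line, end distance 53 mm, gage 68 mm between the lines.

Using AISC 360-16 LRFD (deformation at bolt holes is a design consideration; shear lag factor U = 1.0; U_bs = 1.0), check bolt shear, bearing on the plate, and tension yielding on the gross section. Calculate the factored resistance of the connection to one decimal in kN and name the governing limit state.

Bolt shear: A_b = π(27)²/4 = 572.56 mm². φR_n = 0.75 × 372 × 572.56 × 10 × 2 = 3194.9 kN.
Bearing (20 mm plate, F_u = 400 MPa): end bolts L_c = 53 − 30/2 = 38, R_n = min(1.2×38×20×400, 2.4×27×20×400) = 364.8 kN/bolt; interior L_c = 97 − 30 = 67, R_n = 518.4 kN/bolt. φR_n = 0.75 × (2×364.8 + 8×518.4) = 3657.6 kN.
Tension yield (gross): A_g = 233×20 = 4660 mm². φR_n = 0.90 × 250 × 4660 = 1048.5 kN.
Governing: min(3194.9, 3657.6, 1048.5) = 1048.5 kN → gross-section yield.

1048.5 kN (gross-section yield governs)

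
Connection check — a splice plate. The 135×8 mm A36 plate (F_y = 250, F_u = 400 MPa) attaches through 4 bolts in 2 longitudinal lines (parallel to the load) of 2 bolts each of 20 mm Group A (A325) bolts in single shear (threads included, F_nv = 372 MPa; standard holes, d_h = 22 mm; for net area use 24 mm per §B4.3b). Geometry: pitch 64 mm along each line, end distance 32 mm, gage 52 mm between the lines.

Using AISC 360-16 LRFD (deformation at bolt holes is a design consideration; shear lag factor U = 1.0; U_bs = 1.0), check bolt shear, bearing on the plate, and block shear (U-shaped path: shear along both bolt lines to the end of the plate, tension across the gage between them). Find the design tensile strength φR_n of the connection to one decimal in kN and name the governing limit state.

240.0 kN (block shear governs)

Bolt shear: A_b = π(20)²/4 = 314.16 mm². φR_n = 0.75 × 372 × 314.16 × 4 × 1 = 350.6 kN.
Bearing (8 mm plate, F_u = 400 MPa): end bolts L_c = 32 − 22/2 = 21, R_n = min(1.2×21×8×400, 2.4×20×8×400) = 80.64 kN/bolt; interior L_c = 64 − 22 = 42, R_n = 153.6 kN/bolt. φR_n = 0.75 × (2×80.64 + 2×153.6) = 351.4 kN.
Block shear: shear path 2×[32+1×64] = 2×96 mm, A_gv = 1536, A_nv = 2×(96 − 1.5×24)×8 = 960 mm²; tension across gage: (52 − 1×24)×8 = 224 mm². R_n = min(0.6×400×960, 0.6×250×1536) + 1.0×400×224 = min(230.4, 230.4) + 89.6 = 320 kN. φR_n = 0.75 × 320 = 240.0 kN.
Governing: min(350.6, 351.4, 240.0) = 240.0 kN → block shear.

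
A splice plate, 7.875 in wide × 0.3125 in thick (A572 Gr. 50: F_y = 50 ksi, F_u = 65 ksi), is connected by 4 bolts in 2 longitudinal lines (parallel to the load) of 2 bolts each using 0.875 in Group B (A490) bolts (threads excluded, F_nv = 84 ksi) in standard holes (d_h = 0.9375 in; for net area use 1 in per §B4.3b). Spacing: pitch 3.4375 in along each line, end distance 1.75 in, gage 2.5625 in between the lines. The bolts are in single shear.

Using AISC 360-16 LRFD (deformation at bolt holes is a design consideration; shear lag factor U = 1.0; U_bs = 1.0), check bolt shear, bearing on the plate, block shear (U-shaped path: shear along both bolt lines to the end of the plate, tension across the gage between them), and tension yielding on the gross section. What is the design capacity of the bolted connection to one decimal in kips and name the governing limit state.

91.2 kips (block shear governs)

Bolt shear: A_b = π(0.875)²/4 = 0.60132 in². φR_n = 0.75 × 84 × 0.60132 × 4 × 1 = 151.5 kips.
Bearing (0.3125 in plate, F_u = 65 ksi): end bolts L_c = 1.75 − 0.9375/2 = 1.28125, R_n = min(1.2×1.28125×0.3125×65, 2.4×0.875×0.3125×65) = 31.23 kips/bolt; interior L_c = 3.4375 − 0.9375 = 2.5, R_n = 42.656 kips/bolt. φR_n = 0.75 × (2×31.23 + 2×42.656) = 110.8 kips.
Block shear: shear path 2×[1.75+1×3.4375] = 2×5.1875 in, A_gv = 3.2422, A_nv = 2×(5.1875 − 1.5×1)×0.3125 = 2.3047 in²; tension across gage: (2.5625 − 1×1)×0.3125 = 0.48828 in². R_n = min(0.6×65×2.3047, 0.6×50×3.2422) + 1.0×65×0.48828 = min(89.883, 97.266) + 31.738 = 121.62 kips. φR_n = 0.75 × 121.62 = 91.2 kips.
Tension yield (gross): A_g = 7.875×0.3125 = 2.4609 in². φR_n = 0.90 × 50 × 2.4609 = 110.7 kips.
Governing: min(151.5, 110.8, 91.2, 110.7) = 91.2 kips → block shear.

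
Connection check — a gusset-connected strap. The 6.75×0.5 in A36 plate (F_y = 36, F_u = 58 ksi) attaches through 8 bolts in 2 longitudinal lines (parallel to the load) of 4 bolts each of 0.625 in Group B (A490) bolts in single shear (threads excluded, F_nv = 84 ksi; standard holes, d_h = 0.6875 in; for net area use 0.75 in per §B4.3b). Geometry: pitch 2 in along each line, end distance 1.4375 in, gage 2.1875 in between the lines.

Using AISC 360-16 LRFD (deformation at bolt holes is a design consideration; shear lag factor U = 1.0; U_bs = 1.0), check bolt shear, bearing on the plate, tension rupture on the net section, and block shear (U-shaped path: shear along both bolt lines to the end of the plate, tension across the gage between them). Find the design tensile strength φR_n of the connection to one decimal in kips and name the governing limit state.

114.2 kips (net-section rupture governs)

Bolt shear: A_b = π(0.625)²/4 = 0.3068 in². φR_n = 0.75 × 84 × 0.3068 × 8 × 1 = 154.6 kips.
Bearing (0.5 in plate, F_u = 58 ksi): end bolts L_c = 1.4375 − 0.6875/2 = 1.09375, R_n = min(1.2×1.09375×0.5×58, 2.4×0.625×0.5×58) = 38.063 kips/bolt; interior L_c = 2 − 0.6875 = 1.3125, R_n = 43.5 kips/bolt. φR_n = 0.75 × (2×38.063 + 6×43.5) = 252.8 kips.
Tension rupture (net): A_n = (6.75 − 2×0.75)×0.5 = 2.625 in² (U = 1.0, A_e = A_n). φR_n = 0.75 × 58 × 2.625 = 114.2 kips.
Block shear: shear path 2×[1.4375+3×2] = 2×7.4375 in, A_gv = 7.4375, A_nv = 2×(7.4375 − 3.5×0.75)×0.5 = 4.8125 in²; tension across gage: (2.1875 − 1×0.75)×0.5 = 0.71875 in². R_n = min(0.6×58×4.8125, 0.6×36×7.4375) + 1.0×58×0.71875 = min(167.48, 160.65) + 41.688 = 202.34 kips. φR_n = 0.75 × 202.34 = 151.8 kips.
Governing: min(154.6, 252.8, 114.2, 151.8) = 114.2 kips → net-section rupture.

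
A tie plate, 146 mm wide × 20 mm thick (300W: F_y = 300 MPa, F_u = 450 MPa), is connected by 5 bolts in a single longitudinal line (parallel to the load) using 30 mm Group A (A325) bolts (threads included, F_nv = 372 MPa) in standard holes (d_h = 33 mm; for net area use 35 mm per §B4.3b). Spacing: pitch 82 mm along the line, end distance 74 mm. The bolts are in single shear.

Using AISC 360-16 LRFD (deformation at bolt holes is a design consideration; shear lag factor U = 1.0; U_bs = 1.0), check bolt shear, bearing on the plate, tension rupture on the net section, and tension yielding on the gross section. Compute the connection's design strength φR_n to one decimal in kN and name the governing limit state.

Bolt shear: A_b = π(30)²/4 = 706.86 mm². φR_n = 0.75 × 372 × 706.86 × 5 × 1 = 986.1 kN.
Bearing (20 mm plate, F_u = 450 MPa): end bolts L_c = 74 − 33/2 = 57.5, R_n = min(1.2×57.5×20×450, 2.4×30×20×450) = 621 kN/bolt; interior L_c = 82 − 33 = 49, R_n = 529.2 kN/bolt. φR_n = 0.75 × (1×621 + 4×529.2) = 2053.4 kN.
Tension rupture (net): A_n = (146 − 1×35)×20 = 2220 mm² (U = 1.0, A_e = A_n). φR_n = 0.75 × 450 × 2220 = 749.3 kN.
Tension yield (gross): A_g = 146×20 = 2920 mm². φR_n = 0.90 × 300 × 2920 = 788.4 kN.
Governing: min(986.1, 2053.4, 749.3, 788.4) = 749.3 kN → net-section rupture.

749.3 kN (net-section rupture governs)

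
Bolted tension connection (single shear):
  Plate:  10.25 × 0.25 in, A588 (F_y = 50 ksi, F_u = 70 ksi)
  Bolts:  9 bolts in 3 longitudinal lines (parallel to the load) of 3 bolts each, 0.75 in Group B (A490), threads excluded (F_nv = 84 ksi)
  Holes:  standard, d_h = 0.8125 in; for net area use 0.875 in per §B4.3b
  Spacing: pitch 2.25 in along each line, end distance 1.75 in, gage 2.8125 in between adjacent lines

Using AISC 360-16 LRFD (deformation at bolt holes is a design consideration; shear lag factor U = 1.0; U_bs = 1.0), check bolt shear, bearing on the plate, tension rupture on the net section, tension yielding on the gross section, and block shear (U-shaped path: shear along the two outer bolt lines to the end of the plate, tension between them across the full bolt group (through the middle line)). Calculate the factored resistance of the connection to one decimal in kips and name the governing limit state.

Bolt shear: A_b = π(0.75)²/4 = 0.44179 in². φR_n = 0.75 × 84 × 0.44179 × 9 × 1 = 250.5 kips.
Bearing (0.25 in plate, F_u = 70 ksi): end bolts L_c = 1.75 − 0.8125/2 = 1.34375, R_n = min(1.2×1.34375×0.25×70, 2.4×0.75×0.25×70) = 28.219 kips/bolt; interior L_c = 2.25 − 0.8125 = 1.4375, R_n = 30.188 kips/bolt. φR_n = 0.75 × (3×28.219 + 6×30.188) = 199.3 kips.
Tension rupture (net): A_n = (10.25 − 3×0.875)×0.25 = 1.9063 in² (U = 1.0, A_e = A_n). φR_n = 0.75 × 70 × 1.9063 = 100.1 kips.
Tension yield (gross): A_g = 10.25×0.25 = 2.5625 in². φR_n = 0.90 × 50 × 2.5625 = 115.3 kips.
Block shear: shear path 2×[1.75+2×2.25] = 2×6.25 in, A_gv = 3.125, A_nv = 2×(6.25 − 2.5×0.875)×0.25 = 2.0313 in²; tension across gage: (5.625 − 2×0.875)×0.25 = 0.96875 in². R_n = min(0.6×70×2.0313, 0.6×50×3.125) + 1.0×70×0.96875 = min(85.315, 93.75) + 67.813 = 153.13 kips. φR_n = 0.75 × 153.13 = 114.8 kips.
Governing: min(250.5, 199.3, 100.1, 115.3, 114.8) = 100.1 kips → net-section rupture.

100.1 kips (net-section rupture governs)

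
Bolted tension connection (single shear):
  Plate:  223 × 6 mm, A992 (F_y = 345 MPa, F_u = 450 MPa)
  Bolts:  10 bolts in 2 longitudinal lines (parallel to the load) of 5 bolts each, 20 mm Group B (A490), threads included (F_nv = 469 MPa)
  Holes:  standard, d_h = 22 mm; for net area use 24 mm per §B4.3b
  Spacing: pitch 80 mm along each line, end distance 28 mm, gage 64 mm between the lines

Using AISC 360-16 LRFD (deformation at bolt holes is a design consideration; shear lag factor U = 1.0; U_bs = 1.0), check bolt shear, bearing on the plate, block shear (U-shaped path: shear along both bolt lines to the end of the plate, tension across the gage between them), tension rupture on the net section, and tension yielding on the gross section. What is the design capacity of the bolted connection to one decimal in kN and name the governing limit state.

Bolt shear: A_b = π(20)²/4 = 314.16 mm². φR_n = 0.75 × 469 × 314.16 × 10 × 1 = 1105.1 kN.
Bearing (6 mm plate, F_u = 450 MPa): end bolts L_c = 28 − 22/2 = 17, R_n = min(1.2×17×6×450, 2.4×20×6×450) = 55.08 kN/bolt; interior L_c = 80 − 22 = 58, R_n = 129.6 kN/bolt. φR_n = 0.75 × (2×55.08 + 8×129.6) = 860.2 kN.
Block shear: shear path 2×[28+4×80] = 2×348 mm, A_gv = 4176, A_nv = 2×(348 − 4.5×24)×6 = 2880 mm²; tension across gage: (64 − 1×24)×6 = 240 mm². R_n = min(0.6×450×2880, 0.6×345×4176) + 1.0×450×240 = min(777.6, 864.43) + 108 = 885.6 kN. φR_n = 0.75 × 885.6 = 664.2 kN.
Tension rupture (net): A_n = (223 − 2×24)×6 = 1050 mm² (U = 1.0, A_e = A_n). φR_n = 0.75 × 450 × 1050 = 354.4 kN.
Tension yield (gross): A_g = 223×6 = 1338 mm². φR_n = 0.90 × 345 × 1338 = 415.4 kN.
Governing: min(1105.1, 860.2, 664.2, 354.4, 415.4) = 354.4 kN → net-section rupture.

354.4 kN (net-section rupture governs)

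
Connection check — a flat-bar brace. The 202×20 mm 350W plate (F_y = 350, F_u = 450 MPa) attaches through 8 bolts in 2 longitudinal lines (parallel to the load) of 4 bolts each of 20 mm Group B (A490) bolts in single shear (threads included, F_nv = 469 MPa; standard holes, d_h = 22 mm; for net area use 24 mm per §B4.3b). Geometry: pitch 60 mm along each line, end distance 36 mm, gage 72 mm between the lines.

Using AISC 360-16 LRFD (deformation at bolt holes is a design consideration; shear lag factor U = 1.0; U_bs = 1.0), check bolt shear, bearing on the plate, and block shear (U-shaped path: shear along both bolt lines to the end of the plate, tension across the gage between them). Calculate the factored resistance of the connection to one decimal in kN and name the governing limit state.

Bolt shear: A_b = π(20)²/4 = 314.16 mm². φR_n = 0.75 × 469 × 314.16 × 8 × 1 = 884.0 kN.
Bearing (20 mm plate, F_u = 450 MPa): end bolts L_c = 36 − 22/2 = 25, R_n = min(1.2×25×20×450, 2.4×20×20×450) = 270 kN/bolt; interior L_c = 60 − 22 = 38, R_n = 410.4 kN/bolt. φR_n = 0.75 × (2×270 + 6×410.4) = 2251.8 kN.
Block shear: shear path 2×[36+3×60] = 2×216 mm, A_gv = 8640, A_nv = 2×(216 − 3.5×24)×20 = 5280 mm²; tension across gage: (72 − 1×24)×20 = 960 mm². R_n = min(0.6×450×5280, 0.6×350×8640) + 1.0×450×960 = min(1425.6, 1814.4) + 432 = 1857.6 kN. φR_n = 0.75 × 1857.6 = 1393.2 kN.
Governing: min(884.0, 2251.8, 1393.2) = 884.0 kN → bolt shear.

884.0 kN (bolt shear governs)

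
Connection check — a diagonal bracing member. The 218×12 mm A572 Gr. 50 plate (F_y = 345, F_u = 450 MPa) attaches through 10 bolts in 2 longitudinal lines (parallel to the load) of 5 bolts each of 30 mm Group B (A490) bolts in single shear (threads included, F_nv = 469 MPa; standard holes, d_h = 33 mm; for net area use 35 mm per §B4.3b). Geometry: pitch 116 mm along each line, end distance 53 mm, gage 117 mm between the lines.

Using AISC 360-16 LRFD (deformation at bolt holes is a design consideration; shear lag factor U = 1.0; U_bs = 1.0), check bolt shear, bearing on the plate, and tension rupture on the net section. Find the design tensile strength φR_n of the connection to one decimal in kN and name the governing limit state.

Bolt shear: A_b = π(30)²/4 = 706.86 mm². φR_n = 0.75 × 469 × 706.86 × 10 × 1 = 2486.4 kN.
Bearing (12 mm plate, F_u = 450 MPa): end bolts L_c = 53 − 33/2 = 36.5, R_n = min(1.2×36.5×12×450, 2.4×30×12×450) = 236.52 kN/bolt; interior L_c = 116 − 33 = 83, R_n = 388.8 kN/bolt. φR_n = 0.75 × (2×236.52 + 8×388.8) = 2687.6 kN.
Tension rupture (net): A_n = (218 − 2×35)×12 = 1776 mm² (U = 1.0, A_e = A_n). φR_n = 0.75 × 450 × 1776 = 599.4 kN.
Governing: min(2486.4, 2687.6, 599.4) = 599.4 kN → net-section rupture.

599.4 kN (net-section rupture governs)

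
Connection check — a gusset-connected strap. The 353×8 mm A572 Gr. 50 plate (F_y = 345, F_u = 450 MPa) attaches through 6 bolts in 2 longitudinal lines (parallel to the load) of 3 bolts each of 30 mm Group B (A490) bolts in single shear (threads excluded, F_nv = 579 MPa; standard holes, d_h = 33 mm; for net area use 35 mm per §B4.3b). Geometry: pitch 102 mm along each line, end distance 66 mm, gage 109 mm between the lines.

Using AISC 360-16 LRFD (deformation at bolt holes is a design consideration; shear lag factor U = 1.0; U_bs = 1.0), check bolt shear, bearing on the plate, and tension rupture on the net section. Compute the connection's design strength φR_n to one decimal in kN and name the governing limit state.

Bolt shear: A_b = π(30)²/4 = 706.86 mm². φR_n = 0.75 × 579 × 706.86 × 6 × 1 = 1841.7 kN.
Bearing (8 mm plate, F_u = 450 MPa): end bolts L_c = 66 − 33/2 = 49.5, R_n = min(1.2×49.5×8×450, 2.4×30×8×450) = 213.84 kN/bolt; interior L_c = 102 − 33 = 69, R_n = 259.2 kN/bolt. φR_n = 0.75 × (2×213.84 + 4×259.2) = 1098.4 kN.
Tension rupture (net): A_n = (353 − 2×35)×8 = 2264 mm² (U = 1.0, A_e = A_n). φR_n = 0.75 × 450 × 2264 = 764.1 kN.
Governing: min(1841.7, 1098.4, 764.1) = 764.1 kN → net-section rupture.

764.1 kN (net-section rupture governs)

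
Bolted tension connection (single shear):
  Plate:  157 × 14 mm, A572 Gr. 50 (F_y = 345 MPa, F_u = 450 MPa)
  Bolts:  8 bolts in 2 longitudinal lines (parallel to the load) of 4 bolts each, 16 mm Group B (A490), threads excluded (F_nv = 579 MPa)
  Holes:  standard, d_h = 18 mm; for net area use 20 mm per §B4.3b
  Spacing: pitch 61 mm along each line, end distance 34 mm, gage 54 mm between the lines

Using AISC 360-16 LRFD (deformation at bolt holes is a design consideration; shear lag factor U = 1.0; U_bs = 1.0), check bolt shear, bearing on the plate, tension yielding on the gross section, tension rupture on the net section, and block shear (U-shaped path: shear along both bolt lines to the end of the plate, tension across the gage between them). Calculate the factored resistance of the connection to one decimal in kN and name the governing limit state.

552.8 kN (net-section rupture governs)

Bolt shear: A_b = π(16)²/4 = 201.06 mm². φR_n = 0.75 × 579 × 201.06 × 8 × 1 = 698.5 kN.
Bearing (14 mm plate, F_u = 450 MPa): end bolts L_c = 34 − 18/2 = 25, R_n = min(1.2×25×14×450, 2.4×16×14×450) = 189 kN/bolt; interior L_c = 61 − 18 = 43, R_n = 241.92 kN/bolt. φR_n = 0.75 × (2×189 + 6×241.92) = 1372.1 kN.
Tension yield (gross): A_g = 157×14 = 2198 mm². φR_n = 0.90 × 345 × 2198 = 682.5 kN.
Tension rupture (net): A_n = (157 − 2×20)×14 = 1638 mm² (U = 1.0, A_e = A_n). φR_n = 0.75 × 450 × 1638 = 552.8 kN.
Block shear: shear path 2×[34+3×61] = 2×217 mm, A_gv = 6076, A_nv = 2×(217 − 3.5×20)×14 = 4116 mm²; tension across gage: (54 − 1×20)×14 = 476 mm². R_n = min(0.6×450×4116, 0.6×345×6076) + 1.0×450×476 = min(1111.3, 1257.7) + 214.2 = 1325.5 kN. φR_n = 0.75 × 1325.5 = 994.1 kN.
Governing: min(698.5, 1372.1, 682.5, 552.8, 994.1) = 552.8 kN → net-section rupture.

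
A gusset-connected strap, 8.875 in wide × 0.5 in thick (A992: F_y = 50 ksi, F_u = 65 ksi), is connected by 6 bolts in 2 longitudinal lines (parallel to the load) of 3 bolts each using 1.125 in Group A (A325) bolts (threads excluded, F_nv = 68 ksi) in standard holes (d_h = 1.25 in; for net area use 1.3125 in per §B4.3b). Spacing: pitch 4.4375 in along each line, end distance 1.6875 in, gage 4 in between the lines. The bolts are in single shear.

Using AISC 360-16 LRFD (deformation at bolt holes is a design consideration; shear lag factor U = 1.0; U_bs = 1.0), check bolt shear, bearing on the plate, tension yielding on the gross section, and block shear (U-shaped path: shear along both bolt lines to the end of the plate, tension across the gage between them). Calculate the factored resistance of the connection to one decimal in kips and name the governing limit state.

199.7 kips (gross-section yield governs)

Bolt shear: A_b = π(1.125)²/4 = 0.99402 in². φR_n = 0.75 × 68 × 0.99402 × 6 × 1 = 304.2 kips.
Bearing (0.5 in plate, F_u = 65 ksi): end bolts L_c = 1.6875 − 1.25/2 = 1.0625, R_n = min(1.2×1.0625×0.5×65, 2.4×1.125×0.5×65) = 41.438 kips/bolt; interior L_c = 4.4375 − 1.25 = 3.1875, R_n = 87.75 kips/bolt. φR_n = 0.75 × (2×41.438 + 4×87.75) = 325.4 kips.
Tension yield (gross): A_g = 8.875×0.5 = 4.4375 in². φR_n = 0.90 × 50 × 4.4375 = 199.7 kips.
Block shear: shear path 2×[1.6875+2×4.4375] = 2×10.5625 in, A_gv = 10.563, A_nv = 2×(10.5625 − 2.5×1.3125)×0.5 = 7.2813 in²; tension across gage: (4 − 1×1.3125)×0.5 = 1.3438 in². R_n = min(0.6×65×7.2813, 0.6×50×10.563) + 1.0×65×1.3438 = min(283.97, 316.89) + 87.347 = 371.32 kips. φR_n = 0.75 × 371.32 = 278.5 kips.
Governing: min(304.2, 325.4, 199.7, 278.5) = 199.7 kips → gross-section yield.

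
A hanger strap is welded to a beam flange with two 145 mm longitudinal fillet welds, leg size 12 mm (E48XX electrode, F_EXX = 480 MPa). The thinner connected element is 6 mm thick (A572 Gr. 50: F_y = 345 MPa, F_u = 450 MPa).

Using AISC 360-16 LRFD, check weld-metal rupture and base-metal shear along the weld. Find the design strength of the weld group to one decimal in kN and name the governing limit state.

352.4 kN (base-metal shear governs)

Weld metal: throat = 0.707×12 = 8.484 mm, L = 2×145 = 290 mm. φR_n = 0.75 × 0.6 × 480 × 8.484 × 290 = 531.4 kN.
Base metal shear (6 mm plate): yield φR_n = 1.0×0.6×345×6×290 = 360.2 kN; rupture φR_n = 0.75×0.6×450×6×290 = 352.4 kN; take 352.4 kN (rupture).
Governing: min(531.4, 352.4) = 352.4 kN → base-metal shear.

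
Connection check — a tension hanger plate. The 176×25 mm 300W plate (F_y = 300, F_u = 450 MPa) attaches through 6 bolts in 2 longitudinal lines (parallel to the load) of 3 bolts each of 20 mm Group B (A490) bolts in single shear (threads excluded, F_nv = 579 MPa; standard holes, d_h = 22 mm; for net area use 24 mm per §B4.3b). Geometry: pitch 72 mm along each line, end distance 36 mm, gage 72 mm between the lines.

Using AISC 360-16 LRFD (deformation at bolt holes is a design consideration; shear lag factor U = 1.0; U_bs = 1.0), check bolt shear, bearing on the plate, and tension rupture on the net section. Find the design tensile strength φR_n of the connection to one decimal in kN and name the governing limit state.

Bolt shear: A_b = π(20)²/4 = 314.16 mm². φR_n = 0.75 × 579 × 314.16 × 6 × 1 = 818.5 kN.
Bearing (25 mm plate, F_u = 450 MPa): end bolts L_c = 36 − 22/2 = 25, R_n = min(1.2×25×25×450, 2.4×20×25×450) = 337.5 kN/bolt; interior L_c = 72 − 22 = 50, R_n = 540 kN/bolt. φR_n = 0.75 × (2×337.5 + 4×540) = 2126.3 kN.
Tension rupture (net): A_n = (176 − 2×24)×25 = 3200 mm² (U = 1.0, A_e = A_n). φR_n = 0.75 × 450 × 3200 = 1080.0 kN.
Governing: min(818.5, 2126.3, 1080.0) = 818.5 kN → bolt shear.

818.5 kN (bolt shear governs)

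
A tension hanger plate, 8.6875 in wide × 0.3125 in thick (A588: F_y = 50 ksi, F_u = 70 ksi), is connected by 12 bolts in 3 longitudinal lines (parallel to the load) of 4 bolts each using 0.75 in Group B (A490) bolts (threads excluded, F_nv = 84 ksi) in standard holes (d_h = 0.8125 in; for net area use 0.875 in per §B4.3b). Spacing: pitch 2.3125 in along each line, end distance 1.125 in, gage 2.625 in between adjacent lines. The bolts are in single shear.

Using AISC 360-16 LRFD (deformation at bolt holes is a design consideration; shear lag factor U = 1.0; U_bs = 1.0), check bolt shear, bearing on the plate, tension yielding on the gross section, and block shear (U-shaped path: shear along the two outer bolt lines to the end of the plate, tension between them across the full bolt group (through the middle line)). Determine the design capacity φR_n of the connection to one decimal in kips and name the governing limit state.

122.2 kips (gross-section yield governs)

Bolt shear: A_b = π(0.75)²/4 = 0.44179 in². φR_n = 0.75 × 84 × 0.44179 × 12 × 1 = 334.0 kips.
Bearing (0.3125 in plate, F_u = 70 ksi): end bolts L_c = 1.125 − 0.8125/2 = 0.71875, R_n = min(1.2×0.71875×0.3125×70, 2.4×0.75×0.3125×70) = 18.867 kips/bolt; interior L_c = 2.3125 − 0.8125 = 1.5, R_n = 39.375 kips/bolt. φR_n = 0.75 × (3×18.867 + 9×39.375) = 308.2 kips.
Tension yield (gross): A_g = 8.6875×0.3125 = 2.7148 in². φR_n = 0.90 × 50 × 2.7148 = 122.2 kips.
Block shear: shear path 2×[1.125+3×2.3125] = 2×8.0625 in, A_gv = 5.0391, A_nv = 2×(8.0625 − 3.5×0.875)×0.3125 = 3.125 in²; tension across gage: (5.25 − 2×0.875)×0.3125 = 1.0938 in². R_n = min(0.6×70×3.125, 0.6×50×5.0391) + 1.0×70×1.0938 = min(131.25, 151.17) + 76.566 = 207.82 kips. φR_n = 0.75 × 207.82 = 155.9 kips.
Governing: min(334.0, 308.2, 122.2, 155.9) = 122.2 kips → gross-section yield.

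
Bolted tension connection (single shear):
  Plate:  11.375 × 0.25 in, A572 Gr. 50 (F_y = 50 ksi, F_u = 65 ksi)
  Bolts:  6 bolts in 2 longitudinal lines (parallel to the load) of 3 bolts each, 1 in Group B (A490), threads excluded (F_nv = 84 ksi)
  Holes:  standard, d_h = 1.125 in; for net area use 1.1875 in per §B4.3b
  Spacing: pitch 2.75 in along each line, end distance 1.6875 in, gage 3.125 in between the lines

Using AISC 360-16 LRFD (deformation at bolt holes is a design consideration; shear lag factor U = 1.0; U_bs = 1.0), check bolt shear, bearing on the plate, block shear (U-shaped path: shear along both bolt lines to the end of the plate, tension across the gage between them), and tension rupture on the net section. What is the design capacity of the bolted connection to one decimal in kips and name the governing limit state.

85.3 kips (block shear governs)

Bolt shear: A_b = π(1)²/4 = 0.7854 in². φR_n = 0.75 × 84 × 0.7854 × 6 × 1 = 296.9 kips.
Bearing (0.25 in plate, F_u = 65 ksi): end bolts L_c = 1.6875 − 1.125/2 = 1.125, R_n = min(1.2×1.125×0.25×65, 2.4×1×0.25×65) = 21.938 kips/bolt; interior L_c = 2.75 − 1.125 = 1.625, R_n = 31.688 kips/bolt. φR_n = 0.75 × (2×21.938 + 4×31.688) = 128.0 kips.
Block shear: shear path 2×[1.6875+2×2.75] = 2×7.1875 in, A_gv = 3.5938, A_nv = 2×(7.1875 − 2.5×1.1875)×0.25 = 2.1094 in²; tension across gage: (3.125 − 1×1.1875)×0.25 = 0.48438 in². R_n = min(0.6×65×2.1094, 0.6×50×3.5938) + 1.0×65×0.48438 = min(82.267, 107.81) + 31.485 = 113.75 kips. φR_n = 0.75 × 113.75 = 85.3 kips.
Tension rupture (net): A_n = (11.375 − 2×1.1875)×0.25 = 2.25 in² (U = 1.0, A_e = A_n). φR_n = 0.75 × 65 × 2.25 = 109.7 kips.
Governing: min(296.9, 128.0, 85.3, 109.7) = 85.3 kips → block shear.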